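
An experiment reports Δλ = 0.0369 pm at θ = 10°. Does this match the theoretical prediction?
Yes, consistent

Calculate the expected shift for θ = 10°:

Δλ_expected = λ_C(1 - cos(10°))
Δλ_expected = 2.4263 × (1 - cos(10°))
Δλ_expected = 2.4263 × 0.0152
Δλ_expected = 0.0369 pm

Given shift: 0.0369 pm
Expected shift: 0.0369 pm
Difference: 0.0000 pm

The values match. This is consistent with Compton scattering at the stated angle.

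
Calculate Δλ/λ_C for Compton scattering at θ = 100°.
1.1736 λ_C

The Compton shift formula is:
Δλ = λ_C(1 - cos θ)

Dividing both sides by λ_C:
Δλ/λ_C = 1 - cos θ

For θ = 100°:
Δλ/λ_C = 1 - cos(100°)
Δλ/λ_C = 1 - -0.1736
Δλ/λ_C = 1.1736

This means the shift is 1.1736 × λ_C = 2.8476 pm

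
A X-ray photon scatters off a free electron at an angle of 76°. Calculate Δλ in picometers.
1.8393 pm

Using the Compton scattering formula:
Δλ = λ_C(1 - cos θ)

where λ_C = h/(m_e·c) ≈ 2.4263 pm is the Compton wavelength of an electron.

For θ = 76°:
cos(76°) = 0.2419
1 - cos(76°) = 0.7581

Δλ = 2.4263 × 0.7581
Δλ = 1.8393 pm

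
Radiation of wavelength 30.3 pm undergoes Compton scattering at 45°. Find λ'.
31.0106 pm

Using the Compton formula: λ' = λ + λ_C(1 − cos θ)

For θ = 45°, cos θ = √2/2 (exact) ≈ 0.7071, so:
1 − cos 45° = 1 − (√2/2) ≈ 0.2929

Δλ = λ_C × 0.2929 = 2.4263 × 0.2929 = 0.7106 pm

λ' = 30.3 + 0.7106 = 31.0106 pm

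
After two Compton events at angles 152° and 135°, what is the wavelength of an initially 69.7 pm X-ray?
78.4106 pm

Apply Compton shift twice:

First scattering at θ₁ = 152°:
Δλ₁ = λ_C(1 - cos(152°))
Δλ₁ = 2.4263 × 1.8829
Δλ₁ = 4.5686 pm

After first scattering:
λ₁ = 69.7 + 4.5686 = 74.2686 pm

Second scattering at θ₂ = 135°:
Δλ₂ = λ_C(1 - cos(135°))
Δλ₂ = 2.4263 × 1.7071
Δλ₂ = 4.1420 pm

Final wavelength:
λ₂ = 74.2686 + 4.1420 = 78.4106 pm

Total shift: Δλ_total = 4.5686 + 4.1420 = 8.7106 pm

(Intermediate values are shown rounded; full precision is carried through to the final answer.)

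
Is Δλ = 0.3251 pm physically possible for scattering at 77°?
No, inconsistent

Calculate the expected shift for θ = 77°:

Δλ_expected = λ_C(1 - cos(77°))
Δλ_expected = 2.4263 × (1 - cos(77°))
Δλ_expected = 2.4263 × 0.7750
Δλ_expected = 1.8805 pm

Given shift: 0.3251 pm
Expected shift: 1.8805 pm
Difference: 1.5554 pm

The values do not match. The given shift corresponds to θ ≈ 30.0°, not 77°.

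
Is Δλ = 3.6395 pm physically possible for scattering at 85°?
No, inconsistent

Calculate the expected shift for θ = 85°:

Δλ_expected = λ_C(1 - cos(85°))
Δλ_expected = 2.4263 × (1 - cos(85°))
Δλ_expected = 2.4263 × 0.9128
Δλ_expected = 2.2148 pm

Given shift: 3.6395 pm
Expected shift: 2.2148 pm
Difference: 1.4246 pm

The values do not match. The given shift corresponds to θ ≈ 120.0°, not 85°.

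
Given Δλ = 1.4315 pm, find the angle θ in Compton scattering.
65.79°

From the Compton formula Δλ = λ_C(1 - cos θ), we can solve for θ:

cos θ = 1 - Δλ/λ_C

Given:
- Δλ = 1.4315 pm
- λ_C = h/(m_e·c) ≈ 2.42631024 pm

cos θ = 1 - 1.4315/2.42631024
cos θ = 1 - 0.589991
cos θ = 0.410009

θ = arccos(0.410009)
θ = 65.79°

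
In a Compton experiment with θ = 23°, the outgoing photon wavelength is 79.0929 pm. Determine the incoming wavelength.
78.9000 pm

From λ' = λ + Δλ, we have λ = λ' - Δλ

First calculate the Compton shift:
Δλ = λ_C(1 - cos θ)
Δλ = 2.4263 × (1 - cos(23°))
Δλ = 2.4263 × 0.0795
Δλ = 0.1929 pm

Initial wavelength:
λ = λ' - Δλ
λ = 79.0929 - 0.1929
λ = 78.9000 pm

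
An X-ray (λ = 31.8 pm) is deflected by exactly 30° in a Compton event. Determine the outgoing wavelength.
32.1251 pm

Using the Compton formula: λ' = λ + λ_C(1 − cos θ)

For θ = 30°, cos θ = √3/2 (exact) ≈ 0.8660, so:
1 − cos 30° = 1 − (√3/2) ≈ 0.1340

Δλ = λ_C × 0.1340 = 2.4263 × 0.1340 = 0.3251 pm

λ' = 31.8 + 0.3251 = 32.1251 pm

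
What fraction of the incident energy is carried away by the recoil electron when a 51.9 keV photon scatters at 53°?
0.0389 (or 3.89%)

Calculate initial and final photon energies:

Initial: E₀ = 51.9 keV → λ₀ = 23.8891 pm
Compton shift: Δλ = 0.9661 pm
Final wavelength: λ' = 24.8552 pm
Final energy: E' = 49.8826 keV

Fractional energy loss:
(E₀ - E')/E₀ = (51.9000 - 49.8826)/51.9000
= 2.0174/51.9000
= 0.0389
= 3.89%

(Intermediate values are shown rounded; full precision is carried through to the final answer.)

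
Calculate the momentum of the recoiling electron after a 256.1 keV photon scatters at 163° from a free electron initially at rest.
2.0396e-22 kg·m/s

The electron is initially at rest, so by conservation of momentum:
p⃗_e = p⃗₀ − p⃗'  (incident photon momentum minus scattered photon momentum)

Photon momentum magnitudes (p = h/λ = E/c):
λ₀ = hc/E₀ = 4.8412 pm → p₀ = h/λ₀ = 1.3687e-22 kg·m/s
Δλ = λ_C(1 − cos 163°) = 4.7466 pm
λ' = 9.5878 pm → p' = h/λ' = 6.9109e-23 kg·m/s

The scattered photon makes angle θ = 163° with the incident direction, so by the law of cosines:
|p⃗_e|² = p₀² + p'² − 2p₀p'cos θ
|p⃗_e|² = (1.3687e-22)² + (6.9109e-23)² − 2·1.3687e-22·6.9109e-23·cos(163°)
|p⃗_e| = 2.0396e-22 kg·m/s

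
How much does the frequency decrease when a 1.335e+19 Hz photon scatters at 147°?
2.213e+18 Hz (decrease)

Convert frequency to wavelength (c = 299792458 m/s):
λ₀ = c/f₀ = 299792458/1.335e+19 = 2.2456364e-11 m = 22.4564 pm

Calculate Compton shift:
Δλ = λ_C(1 - cos(147°)) = 4.4612 pm

Final wavelength:
λ' = λ₀ + Δλ = 22.4564 + 4.4612 = 26.9175 pm

Final frequency:
f' = c/λ' = 299792458/2.6917549e-11 = 1.1137435e+19 Hz

Frequency shift (decrease):
Δf = f₀ - f' = 1.335e+19 - 1.1137435e+19 = 2.213e+18 Hz

(Intermediate values are shown rounded; full precision is carried through to the final answer.)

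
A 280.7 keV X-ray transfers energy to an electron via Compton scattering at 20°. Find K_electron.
9.0008 keV

By energy conservation: K_e = E_initial - E_final

First find the scattered photon energy:
Initial wavelength: λ = hc/E = 4.4170 pm
Compton shift: Δλ = λ_C(1 - cos(20°)) = 0.1463 pm
Final wavelength: λ' = 4.4170 + 0.1463 = 4.5633 pm
Final photon energy: E' = hc/λ' = 271.6992 keV

Electron kinetic energy:
K_e = E - E' = 280.7000 - 271.6992 = 9.0008 keV

(Intermediate values are shown rounded; full precision is carried through to the final answer.)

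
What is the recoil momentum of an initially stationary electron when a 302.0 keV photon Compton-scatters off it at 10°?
2.8045e-23 kg·m/s

The electron is initially at rest, so by conservation of momentum:
p⃗_e = p⃗₀ − p⃗'  (incident photon momentum minus scattered photon momentum)

Photon momentum magnitudes (p = h/λ = E/c):
λ₀ = hc/E₀ = 4.1054 pm → p₀ = h/λ₀ = 1.6140e-22 kg·m/s
Δλ = λ_C(1 − cos 10°) = 0.0369 pm
λ' = 4.1423 pm → p' = h/λ' = 1.5996e-22 kg·m/s

The scattered photon makes angle θ = 10° with the incident direction, so by the law of cosines:
|p⃗_e|² = p₀² + p'² − 2p₀p'cos θ
|p⃗_e|² = (1.6140e-22)² + (1.5996e-22)² − 2·1.6140e-22·1.5996e-22·cos(10°)
|p⃗_e| = 2.8045e-23 kg·m/s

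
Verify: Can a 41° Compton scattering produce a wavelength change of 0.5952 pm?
Yes, consistent

Calculate the expected shift for θ = 41°:

Δλ_expected = λ_C(1 - cos(41°))
Δλ_expected = 2.4263 × (1 - cos(41°))
Δλ_expected = 2.4263 × 0.2453
Δλ_expected = 0.5952 pm

Given shift: 0.5952 pm
Expected shift: 0.5952 pm
Difference: 0.0000 pm

The values match. This is consistent with Compton scattering at the stated angle.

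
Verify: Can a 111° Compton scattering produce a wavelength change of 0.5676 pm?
No, inconsistent

Calculate the expected shift for θ = 111°:

Δλ_expected = λ_C(1 - cos(111°))
Δλ_expected = 2.4263 × (1 - cos(111°))
Δλ_expected = 2.4263 × 1.3584
Δλ_expected = 3.2958 pm

Given shift: 0.5676 pm
Expected shift: 3.2958 pm
Difference: 2.7282 pm

The values do not match. The given shift corresponds to θ ≈ 40.0°, not 111°.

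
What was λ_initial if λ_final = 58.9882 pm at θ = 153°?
54.4000 pm

From λ' = λ + Δλ, we have λ = λ' - Δλ

First calculate the Compton shift:
Δλ = λ_C(1 - cos θ)
Δλ = 2.4263 × (1 - cos(153°))
Δλ = 2.4263 × 1.8910
Δλ = 4.5882 pm

Initial wavelength:
λ = λ' - Δλ
λ = 58.9882 - 4.5882
λ = 54.4000 pm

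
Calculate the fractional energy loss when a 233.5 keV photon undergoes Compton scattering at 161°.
0.4706 (or 47.06%)

Calculate initial and final photon energies:

Initial: E₀ = 233.5 keV → λ₀ = 5.3098 pm
Compton shift: Δλ = 4.7204 pm
Final wavelength: λ' = 10.0302 pm
Final energy: E' = 123.6103 keV

Fractional energy loss:
(E₀ - E')/E₀ = (233.5000 - 123.6103)/233.5000
= 109.8897/233.5000
= 0.4706
= 47.06%

(Intermediate values are shown rounded; full precision is carried through to the final answer.)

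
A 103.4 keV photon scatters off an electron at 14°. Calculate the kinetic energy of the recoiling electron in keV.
0.6178 keV

By energy conservation: K_e = E_initial - E_final

First find the scattered photon energy:
Initial wavelength: λ = hc/E = 11.9907 pm
Compton shift: Δλ = λ_C(1 - cos(14°)) = 0.0721 pm
Final wavelength: λ' = 11.9907 + 0.0721 = 12.0628 pm
Final photon energy: E' = hc/λ' = 102.7822 keV

Electron kinetic energy:
K_e = E - E' = 103.4000 - 102.7822 = 0.6178 keV

(Intermediate values are shown rounded; full precision is carried through to the final answer.)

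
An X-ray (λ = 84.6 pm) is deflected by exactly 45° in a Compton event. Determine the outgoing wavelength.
85.3106 pm

Using the Compton formula: λ' = λ + λ_C(1 − cos θ)

For θ = 45°, cos θ = √2/2 (exact) ≈ 0.7071, so:
1 − cos 45° = 1 − (√2/2) ≈ 0.2929

Δλ = λ_C × 0.2929 = 2.4263 × 0.2929 = 0.7106 pm

λ' = 84.6 + 0.7106 = 85.3106 pm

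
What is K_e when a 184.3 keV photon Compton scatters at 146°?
73.2540 keV

By energy conservation: K_e = E_initial - E_final

First find the scattered photon energy:
Initial wavelength: λ = hc/E = 6.7273 pm
Compton shift: Δλ = λ_C(1 - cos(146°)) = 4.4378 pm
Final wavelength: λ' = 6.7273 + 4.4378 = 11.1651 pm
Final photon energy: E' = hc/λ' = 111.0460 keV

Electron kinetic energy:
K_e = E - E' = 184.3000 - 111.0460 = 73.2540 keV

(Intermediate values are shown rounded; full precision is carried through to the final answer.)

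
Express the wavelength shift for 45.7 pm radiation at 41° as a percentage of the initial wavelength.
1.3023%

Calculate the Compton shift:
Δλ = λ_C(1 - cos(41°))
Δλ = 2.4263 × (1 - cos(41°))
Δλ = 2.4263 × 0.2453
Δλ = 0.5952 pm

Percentage change:
(Δλ/λ₀) × 100 = (0.5952/45.7) × 100
= 1.3023%

(Intermediate values are shown rounded; full precision is carried through to the final answer.)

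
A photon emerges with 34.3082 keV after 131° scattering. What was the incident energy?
38.6000 keV

Convert final energy to wavelength (hc ≈ 1239.842 keV·pm):
λ' = hc/E' = 1239.842 / 34.3082 = 36.1384 pm

Calculate the Compton shift:
Δλ = λ_C(1 - cos(131°))
Δλ = 2.4263 × (1 - cos(131°))
Δλ = 4.0181 pm

Initial wavelength:
λ = λ' - Δλ = 36.1384 - 4.0181 = 32.1202 pm

Initial energy:
E = hc/λ = 1239.842 / 32.1202 = 38.6000 keV

(Intermediate values are shown rounded; full precision is carried through to the final answer.)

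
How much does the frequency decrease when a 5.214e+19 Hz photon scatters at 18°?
1.055e+18 Hz (decrease)

Convert frequency to wavelength (c = 299792458 m/s):
λ₀ = c/f₀ = 299792458/5.214e+19 = 5.7497595e-12 m = 5.7498 pm

Calculate Compton shift:
Δλ = λ_C(1 - cos(18°)) = 0.1188 pm

Final wavelength:
λ' = λ₀ + Δλ = 5.7498 + 0.1188 = 5.8685 pm

Final frequency:
f' = c/λ' = 299792458/5.8685115e-12 = 5.1084923e+19 Hz

Frequency shift (decrease):
Δf = f₀ - f' = 5.214e+19 - 5.1084923e+19 = 1.055e+18 Hz

(Intermediate values are shown rounded; full precision is carried through to the final answer.)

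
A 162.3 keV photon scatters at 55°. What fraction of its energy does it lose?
0.1193 (or 11.93%)

Calculate initial and final photon energies:

Initial: E₀ = 162.3 keV → λ₀ = 7.6392 pm
Compton shift: Δλ = 1.0346 pm
Final wavelength: λ' = 8.6738 pm
Final energy: E' = 142.9405 keV

Fractional energy loss:
(E₀ - E')/E₀ = (162.3000 - 142.9405)/162.3000
= 19.3595/162.3000
= 0.1193
= 11.93%

(Intermediate values are shown rounded; full precision is carried through to the final answer.)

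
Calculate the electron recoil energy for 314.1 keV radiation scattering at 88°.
116.9529 keV

By energy conservation: K_e = E_initial - E_final

First find the scattered photon energy:
Initial wavelength: λ = hc/E = 3.9473 pm
Compton shift: Δλ = λ_C(1 - cos(88°)) = 2.3416 pm
Final wavelength: λ' = 3.9473 + 2.3416 = 6.2889 pm
Final photon energy: E' = hc/λ' = 197.1471 keV

Electron kinetic energy:
K_e = E - E' = 314.1000 - 197.1471 = 116.9529 keV

(Intermediate values are shown rounded; full precision is carried through to the final answer.)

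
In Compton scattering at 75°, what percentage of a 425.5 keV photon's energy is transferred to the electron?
0.3816 (or 38.16%)

Calculate initial and final photon energies:

Initial: E₀ = 425.5 keV → λ₀ = 2.9138 pm
Compton shift: Δλ = 1.7983 pm
Final wavelength: λ' = 4.7122 pm
Final energy: E' = 263.1142 keV

Fractional energy loss:
(E₀ - E')/E₀ = (425.5000 - 263.1142)/425.5000
= 162.3858/425.5000
= 0.3816
= 38.16%

(Intermediate values are shown rounded; full precision is carried through to the final answer.)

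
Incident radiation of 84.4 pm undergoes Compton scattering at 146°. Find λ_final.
88.8378 pm

Using the Compton scattering formula:
λ' = λ + Δλ = λ + λ_C(1 - cos θ)

Given:
- Initial wavelength λ = 84.4 pm
- Scattering angle θ = 146°
- Compton wavelength λ_C ≈ 2.4263 pm

Calculate the shift:
Δλ = 2.4263 × (1 - cos(146°))
Δλ = 2.4263 × 1.8290
Δλ = 4.4378 pm

Final wavelength:
λ' = 84.4 + 4.4378 = 88.8378 pm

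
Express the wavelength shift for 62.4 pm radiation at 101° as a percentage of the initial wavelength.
4.6302%

Calculate the Compton shift:
Δλ = λ_C(1 - cos(101°))
Δλ = 2.4263 × (1 - cos(101°))
Δλ = 2.4263 × 1.1908
Δλ = 2.8893 pm

Percentage change:
(Δλ/λ₀) × 100 = (2.8893/62.4) × 100
= 4.6302%

(Intermediate values are shown rounded; full precision is carried through to the final answer.)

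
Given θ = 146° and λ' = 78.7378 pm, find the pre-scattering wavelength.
74.3000 pm

From λ' = λ + Δλ, we have λ = λ' - Δλ

First calculate the Compton shift:
Δλ = λ_C(1 - cos θ)
Δλ = 2.4263 × (1 - cos(146°))
Δλ = 2.4263 × 1.8290
Δλ = 4.4378 pm

Initial wavelength:
λ = λ' - Δλ
λ = 78.7378 - 4.4378
λ = 74.3000 pm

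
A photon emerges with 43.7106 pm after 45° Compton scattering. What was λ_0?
43.0000 pm

From λ' = λ + Δλ, we have λ = λ' - Δλ

First calculate the Compton shift:
Δλ = λ_C(1 - cos θ)
Δλ = 2.4263 × (1 - cos(45°))
Δλ = 2.4263 × 0.2929
Δλ = 0.7106 pm

Initial wavelength:
λ = λ' - Δλ
λ = 43.7106 - 0.7106
λ = 43.0000 pm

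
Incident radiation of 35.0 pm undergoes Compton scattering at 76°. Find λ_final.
36.8393 pm

Using the Compton scattering formula:
λ' = λ + Δλ = λ + λ_C(1 - cos θ)

Given:
- Initial wavelength λ = 35.0 pm
- Scattering angle θ = 76°
- Compton wavelength λ_C ≈ 2.4263 pm

Calculate the shift:
Δλ = 2.4263 × (1 - cos(76°))
Δλ = 2.4263 × 0.7581
Δλ = 1.8393 pm

Final wavelength:
λ' = 35.0 + 1.8393 = 36.8393 pm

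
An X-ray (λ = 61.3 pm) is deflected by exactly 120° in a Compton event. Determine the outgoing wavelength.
64.9395 pm

Using the Compton formula: λ' = λ + λ_C(1 − cos θ)

For θ = 120°, cos θ = -1/2 (exact) = -0.5000, so:
1 − cos 120° = 1 − (-1/2) = 1.5000

Δλ = λ_C × 1.5000 = 2.4263 × 1.5000 = 3.6395 pm

λ' = 61.3 + 3.6395 = 64.9395 pm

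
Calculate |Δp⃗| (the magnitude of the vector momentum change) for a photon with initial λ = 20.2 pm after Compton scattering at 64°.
3.3713e-23 kg·m/s

Photon momentum magnitude is p = h/λ.

Initial momentum:
p₀ = h/λ = 6.6261e-34/2.0200e-11 = 3.2802e-23 kg·m/s

After scattering:
λ' = λ + Δλ = 20.2 + 1.3627 = 21.5627 pm
p' = h/λ' = 6.6261e-34/2.1563e-11 = 3.0729e-23 kg·m/s

Momentum is a vector; the scattered photon's direction makes angle θ = 64° with the incident direction. The magnitude of the vector change Δp⃗ = p⃗₀ − p⃗' is found from the law of cosines:
|Δp⃗|² = p₀² + p'² − 2p₀p'cos θ
|Δp⃗|² = (3.2802e-23)² + (3.0729e-23)² − 2·3.2802e-23·3.0729e-23·cos(64°)
|Δp⃗| = 3.3713e-23 kg·m/s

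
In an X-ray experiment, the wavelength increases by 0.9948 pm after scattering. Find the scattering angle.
53.84°

From the Compton formula Δλ = λ_C(1 - cos θ), we can solve for θ:

cos θ = 1 - Δλ/λ_C

Given:
- Δλ = 0.9948 pm
- λ_C = h/(m_e·c) ≈ 2.42631024 pm

cos θ = 1 - 0.9948/2.42631024
cos θ = 1 - 0.410005
cos θ = 0.589995

θ = arccos(0.589995)
θ = 53.84°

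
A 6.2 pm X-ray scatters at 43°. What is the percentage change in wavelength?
10.5132%

Calculate the Compton shift:
Δλ = λ_C(1 - cos(43°))
Δλ = 2.4263 × (1 - cos(43°))
Δλ = 2.4263 × 0.2686
Δλ = 0.6518 pm

Percentage change:
(Δλ/λ₀) × 100 = (0.6518/6.2) × 100
= 10.5132%

(Intermediate values are shown rounded; full precision is carried through to the final answer.)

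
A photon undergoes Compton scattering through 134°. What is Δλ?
4.1118 pm

Using the Compton scattering formula:
Δλ = λ_C(1 - cos θ)

where λ_C = h/(m_e·c) ≈ 2.4263 pm is the Compton wavelength of an electron.

For θ = 134°:
cos(134°) = -0.6947
1 - cos(134°) = 1.6947

Δλ = 2.4263 × 1.6947
Δλ = 4.1118 pm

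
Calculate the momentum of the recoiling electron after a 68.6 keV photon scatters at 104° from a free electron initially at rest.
5.3748e-23 kg·m/s

The electron is initially at rest, so by conservation of momentum:
p⃗_e = p⃗₀ − p⃗'  (incident photon momentum minus scattered photon momentum)

Photon momentum magnitudes (p = h/λ = E/c):
λ₀ = hc/E₀ = 18.0735 pm → p₀ = h/λ₀ = 3.6662e-23 kg·m/s
Δλ = λ_C(1 − cos 104°) = 3.0133 pm
λ' = 21.0868 pm → p' = h/λ' = 3.1423e-23 kg·m/s

The scattered photon makes angle θ = 104° with the incident direction, so by the law of cosines:
|p⃗_e|² = p₀² + p'² − 2p₀p'cos θ
|p⃗_e|² = (3.6662e-23)² + (3.1423e-23)² − 2·3.6662e-23·3.1423e-23·cos(104°)
|p⃗_e| = 5.3748e-23 kg·m/s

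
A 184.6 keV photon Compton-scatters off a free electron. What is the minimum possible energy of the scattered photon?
107.1694 keV (at θ = 180°)

The scattered photon has minimum energy when its wavelength is maximum, i.e., when the Compton shift Δλ = λ_C(1 − cos θ) is maximum. This occurs at θ = 180° (backscattering), giving Δλ_max = 2λ_C = 4.8526 pm.

Initial wavelength: λ₀ = hc/E₀ = 6.7164 pm
Maximum final wavelength: λ'_max = λ₀ + 2λ_C = 6.7164 + 4.8526 = 11.5690 pm
Minimum final energy: E'_min = hc/λ'_max = 107.1694 keV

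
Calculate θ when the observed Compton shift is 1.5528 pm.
68.90°

From the Compton formula Δλ = λ_C(1 - cos θ), we can solve for θ:

cos θ = 1 - Δλ/λ_C

Given:
- Δλ = 1.5528 pm
- λ_C = h/(m_e·c) ≈ 2.42631024 pm

cos θ = 1 - 1.5528/2.42631024
cos θ = 1 - 0.639984
cos θ = 0.360016

θ = arccos(0.360016)
θ = 68.90°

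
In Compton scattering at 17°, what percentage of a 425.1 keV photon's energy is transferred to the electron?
0.0351 (or 3.51%)

Calculate initial and final photon energies:

Initial: E₀ = 425.1 keV → λ₀ = 2.9166 pm
Compton shift: Δλ = 0.1060 pm
Final wavelength: λ' = 3.0226 pm
Final energy: E' = 410.1896 keV

Fractional energy loss:
(E₀ - E')/E₀ = (425.1000 - 410.1896)/425.1000
= 14.9104/425.1000
= 0.0351
= 3.51%

(Intermediate values are shown rounded; full precision is carried through to the final answer.)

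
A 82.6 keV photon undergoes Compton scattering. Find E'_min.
62.4203 keV (at θ = 180°)

The scattered photon has minimum energy when its wavelength is maximum, i.e., when the Compton shift Δλ = λ_C(1 − cos θ) is maximum. This occurs at θ = 180° (backscattering), giving Δλ_max = 2λ_C = 4.8526 pm.

Initial wavelength: λ₀ = hc/E₀ = 15.0102 pm
Maximum final wavelength: λ'_max = λ₀ + 2λ_C = 15.0102 + 4.8526 = 19.8628 pm
Minimum final energy: E'_min = hc/λ'_max = 62.4203 keV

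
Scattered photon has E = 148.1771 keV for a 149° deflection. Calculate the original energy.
321.0999 keV

Convert final energy to wavelength (hc ≈ 1239.842 keV·pm):
λ' = hc/E' = 1239.842 / 148.1771 = 8.3673 pm

Calculate the Compton shift:
Δλ = λ_C(1 - cos(149°))
Δλ = 2.4263 × (1 - cos(149°))
Δλ = 4.5061 pm

Initial wavelength:
λ = λ' - Δλ = 8.3673 - 4.5061 = 3.8612 pm

Initial energy:
E = hc/λ = 1239.842 / 3.8612 = 321.0999 keV

(Intermediate values are shown rounded; full precision is carried through to the final answer.)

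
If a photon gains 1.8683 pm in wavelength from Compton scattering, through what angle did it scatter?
76.70°

From the Compton formula Δλ = λ_C(1 - cos θ), we can solve for θ:

cos θ = 1 - Δλ/λ_C

Given:
- Δλ = 1.8683 pm
- λ_C = h/(m_e·c) ≈ 2.42631024 pm

cos θ = 1 - 1.8683/2.42631024
cos θ = 1 - 0.770017
cos θ = 0.229983

θ = arccos(0.229983)
θ = 76.70°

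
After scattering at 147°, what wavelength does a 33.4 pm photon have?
37.8612 pm

Using the Compton scattering formula:
λ' = λ + Δλ = λ + λ_C(1 - cos θ)

Given:
- Initial wavelength λ = 33.4 pm
- Scattering angle θ = 147°
- Compton wavelength λ_C ≈ 2.4263 pm

Calculate the shift:
Δλ = 2.4263 × (1 - cos(147°))
Δλ = 2.4263 × 1.8387
Δλ = 4.4612 pm

Final wavelength:
λ' = 33.4 + 4.4612 = 37.8612 pm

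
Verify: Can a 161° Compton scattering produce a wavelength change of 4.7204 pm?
Yes, consistent

Calculate the expected shift for θ = 161°:

Δλ_expected = λ_C(1 - cos(161°))
Δλ_expected = 2.4263 × (1 - cos(161°))
Δλ_expected = 2.4263 × 1.9455
Δλ_expected = 4.7204 pm

Given shift: 4.7204 pm
Expected shift: 4.7204 pm
Difference: 0.0000 pm

The values match. This is consistent with Compton scattering at the stated angle.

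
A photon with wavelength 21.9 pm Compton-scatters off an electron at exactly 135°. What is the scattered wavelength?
26.0420 pm

Using the Compton formula: λ' = λ + λ_C(1 − cos θ)

For θ = 135°, cos θ = -√2/2 (exact) ≈ -0.7071, so:
1 − cos 135° = 1 − (-√2/2) ≈ 1.7071

Δλ = λ_C × 1.7071 = 2.4263 × 1.7071 = 4.1420 pm

λ' = 21.9 + 4.1420 = 26.0420 pm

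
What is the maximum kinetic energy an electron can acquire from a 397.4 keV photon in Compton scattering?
241.8853 keV

Maximum energy transfer occurs at θ = 180° (backscattering).

Initial photon: E₀ = 397.4 keV → λ₀ = 3.1199 pm

Maximum Compton shift (at 180°):
Δλ_max = 2λ_C = 2 × 2.4263 = 4.8526 pm

Final wavelength:
λ' = 3.1199 + 4.8526 = 7.9725 pm

Minimum photon energy (maximum energy to electron):
E'_min = hc/λ' = 155.5147 keV

Maximum electron kinetic energy:
K_max = E₀ - E'_min = 397.4000 - 155.5147 = 241.8853 keV

(Intermediate values are shown rounded; full precision is carried through to the final answer.)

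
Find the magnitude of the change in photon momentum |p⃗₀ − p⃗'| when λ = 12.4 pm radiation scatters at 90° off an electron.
6.9661e-23 kg·m/s

Photon momentum magnitude is p = h/λ.

Initial momentum:
p₀ = h/λ = 6.6261e-34/1.2400e-11 = 5.3436e-23 kg·m/s

After scattering:
λ' = λ + Δλ = 12.4 + 2.4263 = 14.8263 pm
p' = h/λ' = 6.6261e-34/1.4826e-11 = 4.4691e-23 kg·m/s

Momentum is a vector; the scattered photon's direction makes angle θ = 90° with the incident direction. The magnitude of the vector change Δp⃗ = p⃗₀ − p⃗' is found from the law of cosines:
|Δp⃗|² = p₀² + p'² − 2p₀p'cos θ
|Δp⃗|² = (5.3436e-23)² + (4.4691e-23)² − 2·5.3436e-23·4.4691e-23·cos(90°)
|Δp⃗| = 6.9661e-23 kg·m/s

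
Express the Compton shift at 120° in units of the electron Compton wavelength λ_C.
1.5000 λ_C

The Compton shift formula is:
Δλ = λ_C(1 - cos θ)

Dividing both sides by λ_C:
Δλ/λ_C = 1 - cos θ

For θ = 120°:
Δλ/λ_C = 1 - cos(120°)
Δλ/λ_C = 1 - -0.5000
Δλ/λ_C = 1.5000

This means the shift is 1.5000 × λ_C = 3.6395 pm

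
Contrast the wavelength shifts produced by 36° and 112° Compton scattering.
112° produces the larger shift by a factor of 7.198

Calculate both shifts using Δλ = λ_C(1 - cos θ):

For θ₁ = 36°:
Δλ₁ = 2.4263 × (1 - cos(36°))
Δλ₁ = 2.4263 × 0.1910
Δλ₁ = 0.4634 pm

For θ₂ = 112°:
Δλ₂ = 2.4263 × (1 - cos(112°))
Δλ₂ = 2.4263 × 1.3746
Δλ₂ = 3.3352 pm

The 112° angle produces the larger shift.
Ratio: 3.3352/0.4634 = 7.198

(Intermediate values are shown rounded; full precision is carried through to the final answer.)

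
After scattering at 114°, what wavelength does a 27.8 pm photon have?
31.2132 pm

Using the Compton scattering formula:
λ' = λ + Δλ = λ + λ_C(1 - cos θ)

Given:
- Initial wavelength λ = 27.8 pm
- Scattering angle θ = 114°
- Compton wavelength λ_C ≈ 2.4263 pm

Calculate the shift:
Δλ = 2.4263 × (1 - cos(114°))
Δλ = 2.4263 × 1.4067
Δλ = 3.4132 pm

Final wavelength:
λ' = 27.8 + 3.4132 = 31.2132 pm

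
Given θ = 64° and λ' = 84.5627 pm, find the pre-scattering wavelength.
83.2000 pm

From λ' = λ + Δλ, we have λ = λ' - Δλ

First calculate the Compton shift:
Δλ = λ_C(1 - cos θ)
Δλ = 2.4263 × (1 - cos(64°))
Δλ = 2.4263 × 0.5616
Δλ = 1.3627 pm

Initial wavelength:
λ = λ' - Δλ
λ = 84.5627 - 1.3627
λ = 83.2000 pm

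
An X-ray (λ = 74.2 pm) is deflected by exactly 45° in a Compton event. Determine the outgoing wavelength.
74.9106 pm

Using the Compton formula: λ' = λ + λ_C(1 − cos θ)

For θ = 45°, cos θ = √2/2 (exact) ≈ 0.7071, so:
1 − cos 45° = 1 − (√2/2) ≈ 0.2929

Δλ = λ_C × 0.2929 = 2.4263 × 0.2929 = 0.7106 pm

λ' = 74.2 + 0.7106 = 74.9106 pm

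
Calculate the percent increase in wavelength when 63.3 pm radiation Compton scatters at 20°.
0.2312%

Calculate the Compton shift:
Δλ = λ_C(1 - cos(20°))
Δλ = 2.4263 × (1 - cos(20°))
Δλ = 2.4263 × 0.0603
Δλ = 0.1463 pm

Percentage change:
(Δλ/λ₀) × 100 = (0.1463/63.3) × 100
= 0.2312%

(Intermediate values are shown rounded; full precision is carried through to the final answer.)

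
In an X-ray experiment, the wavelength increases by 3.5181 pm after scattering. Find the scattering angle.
116.74°

From the Compton formula Δλ = λ_C(1 - cos θ), we can solve for θ:

cos θ = 1 - Δλ/λ_C

Given:
- Δλ = 3.5181 pm
- λ_C = h/(m_e·c) ≈ 2.42631024 pm

cos θ = 1 - 3.5181/2.42631024
cos θ = 1 - 1.449979
cos θ = -0.449979

θ = arccos(-0.449979)
θ = 116.74°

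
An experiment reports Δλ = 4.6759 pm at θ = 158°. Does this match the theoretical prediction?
Yes, consistent

Calculate the expected shift for θ = 158°:

Δλ_expected = λ_C(1 - cos(158°))
Δλ_expected = 2.4263 × (1 - cos(158°))
Δλ_expected = 2.4263 × 1.9272
Δλ_expected = 4.6759 pm

Given shift: 4.6759 pm
Expected shift: 4.6759 pm
Difference: 0.0000 pm

The values match. This is consistent with Compton scattering at the stated angle.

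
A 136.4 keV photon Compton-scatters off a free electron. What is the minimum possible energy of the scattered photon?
88.9262 keV (at θ = 180°)

The scattered photon has minimum energy when its wavelength is maximum, i.e., when the Compton shift Δλ = λ_C(1 − cos θ) is maximum. This occurs at θ = 180° (backscattering), giving Δλ_max = 2λ_C = 4.8526 pm.

Initial wavelength: λ₀ = hc/E₀ = 9.0898 pm
Maximum final wavelength: λ'_max = λ₀ + 2λ_C = 9.0898 + 4.8526 = 13.9424 pm
Minimum final energy: E'_min = hc/λ'_max = 88.9262 keV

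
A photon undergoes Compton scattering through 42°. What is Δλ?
0.6232 pm

Using the Compton scattering formula:
Δλ = λ_C(1 - cos θ)

where λ_C = h/(m_e·c) ≈ 2.4263 pm is the Compton wavelength of an electron.

For θ = 42°:
cos(42°) = 0.7431
1 - cos(42°) = 0.2569

Δλ = 2.4263 × 0.2569
Δλ = 0.6232 pm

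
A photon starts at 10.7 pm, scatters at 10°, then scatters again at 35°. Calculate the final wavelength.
11.1757 pm

Apply Compton shift twice:

First scattering at θ₁ = 10°:
Δλ₁ = λ_C(1 - cos(10°))
Δλ₁ = 2.4263 × 0.0152
Δλ₁ = 0.0369 pm

After first scattering:
λ₁ = 10.7 + 0.0369 = 10.7369 pm

Second scattering at θ₂ = 35°:
Δλ₂ = λ_C(1 - cos(35°))
Δλ₂ = 2.4263 × 0.1808
Δλ₂ = 0.4388 pm

Final wavelength:
λ₂ = 10.7369 + 0.4388 = 11.1757 pm

Total shift: Δλ_total = 0.0369 + 0.4388 = 0.4757 pm

(Intermediate values are shown rounded; full precision is carried through to the final answer.)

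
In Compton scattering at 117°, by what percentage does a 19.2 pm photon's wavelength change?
18.3741%

Calculate the Compton shift:
Δλ = λ_C(1 - cos(117°))
Δλ = 2.4263 × (1 - cos(117°))
Δλ = 2.4263 × 1.4540
Δλ = 3.5278 pm

Percentage change:
(Δλ/λ₀) × 100 = (3.5278/19.2) × 100
= 18.3741%

(Intermediate values are shown rounded; full precision is carried through to the final answer.)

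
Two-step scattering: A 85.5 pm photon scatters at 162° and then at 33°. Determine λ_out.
90.6253 pm

Apply Compton shift twice:

First scattering at θ₁ = 162°:
Δλ₁ = λ_C(1 - cos(162°))
Δλ₁ = 2.4263 × 1.9511
Δλ₁ = 4.7339 pm

After first scattering:
λ₁ = 85.5 + 4.7339 = 90.2339 pm

Second scattering at θ₂ = 33°:
Δλ₂ = λ_C(1 - cos(33°))
Δλ₂ = 2.4263 × 0.1613
Δλ₂ = 0.3914 pm

Final wavelength:
λ₂ = 90.2339 + 0.3914 = 90.6253 pm

Total shift: Δλ_total = 4.7339 + 0.3914 = 5.1253 pm

(Intermediate values are shown rounded; full precision is carried through to the final answer.)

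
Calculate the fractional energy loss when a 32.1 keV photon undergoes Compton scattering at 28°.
0.0073 (or 0.73%)

Calculate initial and final photon energies:

Initial: E₀ = 32.1 keV → λ₀ = 38.6244 pm
Compton shift: Δλ = 0.2840 pm
Final wavelength: λ' = 38.9084 pm
Final energy: E' = 31.8657 keV

Fractional energy loss:
(E₀ - E')/E₀ = (32.1000 - 31.8657)/32.1000
= 0.2343/32.1000
= 0.0073
= 0.73%

(Intermediate values are shown rounded; full precision is carried through to the final answer.)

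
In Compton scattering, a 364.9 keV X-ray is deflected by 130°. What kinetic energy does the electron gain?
196.9832 keV

By energy conservation: K_e = E_initial - E_final

First find the scattered photon energy:
Initial wavelength: λ = hc/E = 3.3978 pm
Compton shift: Δλ = λ_C(1 - cos(130°)) = 3.9859 pm
Final wavelength: λ' = 3.3978 + 3.9859 = 7.3837 pm
Final photon energy: E' = hc/λ' = 167.9168 keV

Electron kinetic energy:
K_e = E - E' = 364.9000 - 167.9168 = 196.9832 keV

(Intermediate values are shown rounded; full precision is carried through to the final answer.)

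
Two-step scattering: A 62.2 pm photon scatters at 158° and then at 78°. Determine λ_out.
68.7978 pm

Apply Compton shift twice:

First scattering at θ₁ = 158°:
Δλ₁ = λ_C(1 - cos(158°))
Δλ₁ = 2.4263 × 1.9272
Δλ₁ = 4.6759 pm

After first scattering:
λ₁ = 62.2 + 4.6759 = 66.8759 pm

Second scattering at θ₂ = 78°:
Δλ₂ = λ_C(1 - cos(78°))
Δλ₂ = 2.4263 × 0.7921
Δλ₂ = 1.9219 pm

Final wavelength:
λ₂ = 66.8759 + 1.9219 = 68.7978 pm

Total shift: Δλ_total = 4.6759 + 1.9219 = 6.5978 pm

(Intermediate values are shown rounded; full precision is carried through to the final answer.)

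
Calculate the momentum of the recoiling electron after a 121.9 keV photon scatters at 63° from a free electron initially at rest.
6.4474e-23 kg·m/s

The electron is initially at rest, so by conservation of momentum:
p⃗_e = p⃗₀ − p⃗'  (incident photon momentum minus scattered photon momentum)

Photon momentum magnitudes (p = h/λ = E/c):
λ₀ = hc/E₀ = 10.1710 pm → p₀ = h/λ₀ = 6.5147e-23 kg·m/s
Δλ = λ_C(1 − cos 63°) = 1.3248 pm
λ' = 11.4958 pm → p' = h/λ' = 5.7639e-23 kg·m/s

The scattered photon makes angle θ = 63° with the incident direction, so by the law of cosines:
|p⃗_e|² = p₀² + p'² − 2p₀p'cos θ
|p⃗_e|² = (6.5147e-23)² + (5.7639e-23)² − 2·6.5147e-23·5.7639e-23·cos(63°)
|p⃗_e| = 6.4474e-23 kg·m/s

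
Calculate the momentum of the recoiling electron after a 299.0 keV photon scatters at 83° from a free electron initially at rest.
1.8046e-22 kg·m/s

The electron is initially at rest, so by conservation of momentum:
p⃗_e = p⃗₀ − p⃗'  (incident photon momentum minus scattered photon momentum)

Photon momentum magnitudes (p = h/λ = E/c):
λ₀ = hc/E₀ = 4.1466 pm → p₀ = h/λ₀ = 1.5979e-22 kg·m/s
Δλ = λ_C(1 − cos 83°) = 2.1306 pm
λ' = 6.2772 pm → p' = h/λ' = 1.0556e-22 kg·m/s

The scattered photon makes angle θ = 83° with the incident direction, so by the law of cosines:
|p⃗_e|² = p₀² + p'² − 2p₀p'cos θ
|p⃗_e|² = (1.5979e-22)² + (1.0556e-22)² − 2·1.5979e-22·1.0556e-22·cos(83°)
|p⃗_e| = 1.8046e-22 kg·m/s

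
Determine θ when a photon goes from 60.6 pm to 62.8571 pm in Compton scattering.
86.00°

First find the wavelength shift:
Δλ = λ' - λ = 62.8571 - 60.6 = 2.2571 pm

Using Δλ = λ_C(1 - cos θ), with λ_C = h/(m_e·c) ≈ 2.42631024 pm:
cos θ = 1 - Δλ/λ_C
cos θ = 1 - 2.2571/2.42631024
cos θ = 0.069740

θ = arccos(0.069740)
θ = 86.00°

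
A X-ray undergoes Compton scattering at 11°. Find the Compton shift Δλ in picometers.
0.0446 pm

Using the Compton scattering formula:
Δλ = λ_C(1 - cos θ)

where λ_C = h/(m_e·c) ≈ 2.4263 pm is the Compton wavelength of an electron.

For θ = 11°:
cos(11°) = 0.9816
1 - cos(11°) = 0.0184

Δλ = 2.4263 × 0.0184
Δλ = 0.0446 pm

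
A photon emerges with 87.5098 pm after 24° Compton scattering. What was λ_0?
87.3000 pm

From λ' = λ + Δλ, we have λ = λ' - Δλ

First calculate the Compton shift:
Δλ = λ_C(1 - cos θ)
Δλ = 2.4263 × (1 - cos(24°))
Δλ = 2.4263 × 0.0865
Δλ = 0.2098 pm

Initial wavelength:
λ = λ' - Δλ
λ = 87.5098 - 0.2098
λ = 87.3000 pm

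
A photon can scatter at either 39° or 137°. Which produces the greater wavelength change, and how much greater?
137° produces the larger shift by a factor of 7.769

Calculate both shifts using Δλ = λ_C(1 - cos θ):

For θ₁ = 39°:
Δλ₁ = 2.4263 × (1 - cos(39°))
Δλ₁ = 2.4263 × 0.2229
Δλ₁ = 0.5407 pm

For θ₂ = 137°:
Δλ₂ = 2.4263 × (1 - cos(137°))
Δλ₂ = 2.4263 × 1.7314
Δλ₂ = 4.2008 pm

The 137° angle produces the larger shift.
Ratio: 4.2008/0.5407 = 7.769

(Intermediate values are shown rounded; full precision is carried through to the final answer.)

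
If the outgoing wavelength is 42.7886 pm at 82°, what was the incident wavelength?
40.7000 pm

From λ' = λ + Δλ, we have λ = λ' - Δλ

First calculate the Compton shift:
Δλ = λ_C(1 - cos θ)
Δλ = 2.4263 × (1 - cos(82°))
Δλ = 2.4263 × 0.8608
Δλ = 2.0886 pm

Initial wavelength:
λ = λ' - Δλ
λ = 42.7886 - 2.0886
λ = 40.7000 pm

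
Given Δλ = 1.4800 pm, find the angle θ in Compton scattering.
67.04°

From the Compton formula Δλ = λ_C(1 - cos θ), we can solve for θ:

cos θ = 1 - Δλ/λ_C

Given:
- Δλ = 1.4800 pm
- λ_C = h/(m_e·c) ≈ 2.42631024 pm

cos θ = 1 - 1.4800/2.42631024
cos θ = 1 - 0.609980
cos θ = 0.390020

θ = arccos(0.390020)
θ = 67.04°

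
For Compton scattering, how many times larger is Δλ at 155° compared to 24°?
155° produces the larger shift by a factor of 22.050

Calculate both shifts using Δλ = λ_C(1 - cos θ):

For θ₁ = 24°:
Δλ₁ = 2.4263 × (1 - cos(24°))
Δλ₁ = 2.4263 × 0.0865
Δλ₁ = 0.2098 pm

For θ₂ = 155°:
Δλ₂ = 2.4263 × (1 - cos(155°))
Δλ₂ = 2.4263 × 1.9063
Δλ₂ = 4.6253 pm

The 155° angle produces the larger shift.
Ratio: 4.6253/0.2098 = 22.050

(Intermediate values are shown rounded; full precision is carried through to the final answer.)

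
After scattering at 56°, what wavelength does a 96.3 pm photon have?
97.3695 pm

Using the Compton scattering formula:
λ' = λ + Δλ = λ + λ_C(1 - cos θ)

Given:
- Initial wavelength λ = 96.3 pm
- Scattering angle θ = 56°
- Compton wavelength λ_C ≈ 2.4263 pm

Calculate the shift:
Δλ = 2.4263 × (1 - cos(56°))
Δλ = 2.4263 × 0.4408
Δλ = 1.0695 pm

Final wavelength:
λ' = 96.3 + 1.0695 = 97.3695 pm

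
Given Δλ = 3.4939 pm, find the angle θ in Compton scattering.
116.10°

From the Compton formula Δλ = λ_C(1 - cos θ), we can solve for θ:

cos θ = 1 - Δλ/λ_C

Given:
- Δλ = 3.4939 pm
- λ_C = h/(m_e·c) ≈ 2.42631024 pm

cos θ = 1 - 3.4939/2.42631024
cos θ = 1 - 1.440005
cos θ = -0.440005

θ = arccos(-0.440005)
θ = 116.10°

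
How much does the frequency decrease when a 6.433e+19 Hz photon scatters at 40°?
6.985e+18 Hz (decrease)

Convert frequency to wavelength (c = 299792458 m/s):
λ₀ = c/f₀ = 299792458/6.433e+19 = 4.6602279e-12 m = 4.6602 pm

Calculate Compton shift:
Δλ = λ_C(1 - cos(40°)) = 0.5676 pm

Final wavelength:
λ' = λ₀ + Δλ = 4.6602 + 0.5676 = 5.2279 pm

Final frequency:
f' = c/λ' = 299792458/5.2278766e-12 = 5.7344976e+19 Hz

Frequency shift (decrease):
Δf = f₀ - f' = 6.433e+19 - 5.7344976e+19 = 6.985e+18 Hz

(Intermediate values are shown rounded; full precision is carried through to the final answer.)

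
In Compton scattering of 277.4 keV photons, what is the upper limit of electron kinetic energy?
144.4001 keV

Maximum energy transfer occurs at θ = 180° (backscattering).

Initial photon: E₀ = 277.4 keV → λ₀ = 4.4695 pm

Maximum Compton shift (at 180°):
Δλ_max = 2λ_C = 2 × 2.4263 = 4.8526 pm

Final wavelength:
λ' = 4.4695 + 4.8526 = 9.3221 pm

Minimum photon energy (maximum energy to electron):
E'_min = hc/λ' = 132.9999 keV

Maximum electron kinetic energy:
K_max = E₀ - E'_min = 277.4000 - 132.9999 = 144.4001 keV

(Intermediate values are shown rounded; full precision is carried through to the final answer.)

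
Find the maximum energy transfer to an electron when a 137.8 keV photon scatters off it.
48.2809 keV

Maximum energy transfer occurs at θ = 180° (backscattering).

Initial photon: E₀ = 137.8 keV → λ₀ = 8.9974 pm

Maximum Compton shift (at 180°):
Δλ_max = 2λ_C = 2 × 2.4263 = 4.8526 pm

Final wavelength:
λ' = 8.9974 + 4.8526 = 13.8500 pm

Minimum photon energy (maximum energy to electron):
E'_min = hc/λ' = 89.5191 keV

Maximum electron kinetic energy:
K_max = E₀ - E'_min = 137.8000 - 89.5191 = 48.2809 keV

(Intermediate values are shown rounded; full precision is carried through to the final answer.)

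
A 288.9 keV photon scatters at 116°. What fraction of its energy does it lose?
0.4485 (or 44.85%)

Calculate initial and final photon energies:

Initial: E₀ = 288.9 keV → λ₀ = 4.2916 pm
Compton shift: Δλ = 3.4899 pm
Final wavelength: λ' = 7.7815 pm
Final energy: E' = 159.3314 keV

Fractional energy loss:
(E₀ - E')/E₀ = (288.9000 - 159.3314)/288.9000
= 129.5686/288.9000
= 0.4485
= 44.85%

(Intermediate values are shown rounded; full precision is carried through to the final answer.)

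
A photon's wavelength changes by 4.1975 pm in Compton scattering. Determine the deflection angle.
136.89°

From the Compton formula Δλ = λ_C(1 - cos θ), we can solve for θ:

cos θ = 1 - Δλ/λ_C

Given:
- Δλ = 4.1975 pm
- λ_C = h/(m_e·c) ≈ 2.42631024 pm

cos θ = 1 - 4.1975/2.42631024
cos θ = 1 - 1.729993
cos θ = -0.729993

θ = arccos(-0.729993)
θ = 136.89°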